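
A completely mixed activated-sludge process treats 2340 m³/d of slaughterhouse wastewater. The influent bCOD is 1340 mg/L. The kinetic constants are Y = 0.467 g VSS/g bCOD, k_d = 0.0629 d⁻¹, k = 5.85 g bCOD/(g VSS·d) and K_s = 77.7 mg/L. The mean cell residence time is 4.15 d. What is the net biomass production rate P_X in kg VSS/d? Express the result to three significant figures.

P_X ≈ 1150 kg VSS/d

From the Monod/SRT balance for a CMAS, S = K_s·(1+k_d θ_c)/[θ_c·(Y k − k_d) − 1] = 77.7 × (1 + 0.0629 × 4.15) / [4.15 × (0.467 × 5.85 − 0.0629) − 1] = 97.98 / 10.08 = 9.724 mg/L.
Observed yield with endogenous decay: Y_obs = Y / (1 + k_d·θ_c) = 0.467 / (1 + 0.0629 × 4.15) = 0.467 / 1.261 = 0.3703 g VSS/g bCOD.
Q·(S₀ − S) = 2340 × (1340 − 9.72) × 10⁻³ = 3113 kg/d removed.
P_X = Y_obs · Q(S₀ − S) = 0.3703 × 3113 = 1153 kg VSS/d.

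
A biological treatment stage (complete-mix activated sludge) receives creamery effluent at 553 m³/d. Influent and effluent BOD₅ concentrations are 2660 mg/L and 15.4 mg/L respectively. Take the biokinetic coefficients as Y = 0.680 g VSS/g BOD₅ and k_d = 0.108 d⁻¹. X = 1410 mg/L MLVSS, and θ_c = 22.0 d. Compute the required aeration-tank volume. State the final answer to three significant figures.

Rearranging the biomass balance for a CMAS with decay, V = Y·Q·ΔS·θ_c / [X·(1+k_d θ_c)] = 0.680 × 553 × (2660 − 15.4) × 22.0 / [1410 × (1 + 0.108 × 22.0)] = 2.19×10^7 / 4760 = 4596 m³.

V ≈ 4600 m³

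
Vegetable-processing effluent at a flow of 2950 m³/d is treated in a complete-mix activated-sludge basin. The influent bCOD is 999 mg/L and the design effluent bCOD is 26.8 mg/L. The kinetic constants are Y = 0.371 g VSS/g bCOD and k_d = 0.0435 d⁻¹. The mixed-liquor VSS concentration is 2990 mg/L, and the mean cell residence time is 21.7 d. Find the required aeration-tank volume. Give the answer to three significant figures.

Rearranging the biomass balance for a CMAS with decay, V = Y·Q·ΔS·θ_c / [X·(1+k_d θ_c)] = 0.371 × 2950 × (999 − 26.8) × 21.7 / [2990 × (1 + 0.0435 × 21.7)] = 2.31×10^7 / 5812 = 3972 m³.

V ≈ 3970 m³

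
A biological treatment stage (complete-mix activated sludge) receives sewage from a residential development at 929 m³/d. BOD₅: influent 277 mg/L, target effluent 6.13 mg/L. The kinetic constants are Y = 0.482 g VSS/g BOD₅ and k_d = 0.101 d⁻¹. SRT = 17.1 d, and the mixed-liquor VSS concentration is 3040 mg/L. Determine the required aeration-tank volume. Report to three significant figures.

From the SRT design equation V = Y Q (S₀−S) θ_c / [X (1 + k_d θ_c)] = 0.482 × 929 × (277 − 6.13) × 17.1 / [3040 × (1 + 0.101 × 17.1)] = 2.07×10^6 / 8290 = 250.2 m³.

V ≈ 250 m³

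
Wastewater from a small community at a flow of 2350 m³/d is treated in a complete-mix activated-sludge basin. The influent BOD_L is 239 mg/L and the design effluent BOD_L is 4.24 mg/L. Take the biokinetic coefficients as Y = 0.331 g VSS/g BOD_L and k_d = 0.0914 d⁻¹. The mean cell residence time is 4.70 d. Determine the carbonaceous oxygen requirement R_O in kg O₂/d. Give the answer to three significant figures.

R_O ≈ 370 kg O₂/d

Correct the yield for decay: Y_obs = Y/(1 + k_d θ_c) = 0.331 / (1 + 0.0914 × 4.70) = 0.331 / 1.430 = 0.2315.
Substrate removed = Q·(S₀ − S) = 2350 m³/d × (239 − 4.24) g/m³ = 5.52×10^5 g/d = 551.7 kg/d.
Biomass synthesised: P_X = Y_obs × 551.7 = 127.7 kg VSS/d.
Carbonaceous O₂ demand = substrate oxidised − cell-mass equivalent = 551.7 − 1.42 × 127.7 = 370.3 kg O₂/d.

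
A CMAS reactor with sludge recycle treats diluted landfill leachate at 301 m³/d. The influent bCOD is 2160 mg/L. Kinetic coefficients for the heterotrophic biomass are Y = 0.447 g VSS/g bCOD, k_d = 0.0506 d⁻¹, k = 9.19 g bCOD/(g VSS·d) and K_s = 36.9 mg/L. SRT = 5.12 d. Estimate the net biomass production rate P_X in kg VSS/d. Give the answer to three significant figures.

P_X ≈ 231 kg VSS/d

Effluent substrate depends only on kinetics and SRT: S = K_s(1 + k_d θ_c) / [θ_c(Yk − k_d) − 1] = 36.9 × (1 + 0.0506 × 5.12) / [5.12 × (0.447 × 9.19 − 0.0506) − 1] = 46.46 / 19.77 = 2.350 mg/L.
Correct the yield for decay: Y_obs = Y/(1 + k_d θ_c) = 0.447 / (1 + 0.0506 × 5.12) = 0.447 / 1.259 = 0.3550.
ΔS = 2160 − 2.35 = 2158 mg/L, so the substrate removal rate is 301 × 2158/1000 = 649.5 kg bCOD/d.
P_X = Y_obs · Q(S₀ − S) = 0.3550 × 649.5 = 230.6 kg VSS/d.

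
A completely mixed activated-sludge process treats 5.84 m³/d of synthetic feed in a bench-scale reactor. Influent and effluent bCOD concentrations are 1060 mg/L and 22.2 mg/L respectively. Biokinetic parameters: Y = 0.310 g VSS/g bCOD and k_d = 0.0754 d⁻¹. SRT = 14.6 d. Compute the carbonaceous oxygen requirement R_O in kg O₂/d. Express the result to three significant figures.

Correct the yield for decay: Y_obs = Y/(1 + k_d θ_c) = 0.310 / (1 + 0.0754 × 14.6) = 0.310 / 2.101 = 0.1476.
Substrate removed = Q·(S₀ − S) = 5.84 m³/d × (1060 − 22.2) g/m³ = 6.06×10^3 g/d = 6.061 kg/d.
Biomass synthesised: P_X = Y_obs × 6.061 = 0.8943 kg VSS/d.
R_O = Q·ΔS − 1.42 P_X = 6.061 − 1.270 = 4.791 kg O₂/d.

R_O ≈ 4.79 kg O₂/d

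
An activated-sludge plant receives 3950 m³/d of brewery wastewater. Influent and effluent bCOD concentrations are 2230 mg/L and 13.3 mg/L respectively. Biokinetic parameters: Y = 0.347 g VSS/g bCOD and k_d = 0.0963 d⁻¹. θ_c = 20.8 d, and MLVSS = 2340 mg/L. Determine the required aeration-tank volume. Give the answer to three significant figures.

V ≈ 8990 m³

Rearranging the biomass balance for a CMAS with decay, V = Y·Q·ΔS·θ_c / [X·(1+k_d θ_c)] = 0.347 × 3950 × (2230 − 13.3) × 20.8 / [2340 × (1 + 0.0963 × 20.8)] = 6.32×10^7 / 7027 = 8993 m³.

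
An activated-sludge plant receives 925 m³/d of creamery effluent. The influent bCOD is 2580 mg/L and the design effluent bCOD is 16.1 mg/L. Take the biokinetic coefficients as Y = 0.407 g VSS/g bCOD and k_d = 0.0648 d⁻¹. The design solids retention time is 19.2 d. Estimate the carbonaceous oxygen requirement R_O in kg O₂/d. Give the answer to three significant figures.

Observed yield with endogenous decay: Y_obs = Y / (1 + k_d·θ_c) = 0.407 / (1 + 0.0648 × 19.2) = 0.407 / 2.244 = 0.1814 g VSS/g bCOD.
Q·(S₀ − S) = 925 × (2580 − 16.1) × 10⁻³ = 2372 kg/d removed.
Biomass synthesised: P_X = Y_obs × 2372 = 430.1 kg VSS/d.
R_O = Q·ΔS − 1.42 P_X = 2372 − 610.8 = 1761 kg O₂/d.

R_O ≈ 1760 kg O₂/d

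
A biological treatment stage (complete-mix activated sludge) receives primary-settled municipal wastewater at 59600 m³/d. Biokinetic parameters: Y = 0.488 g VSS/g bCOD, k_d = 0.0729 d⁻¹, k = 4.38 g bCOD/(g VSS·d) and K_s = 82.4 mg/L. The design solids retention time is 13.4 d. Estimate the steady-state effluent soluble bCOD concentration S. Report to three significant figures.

S ≈ 6.11 mg/L

From the Monod/SRT balance for a CMAS, S = K_s·(1+k_d θ_c)/[θ_c·(Y k − k_d) − 1] = 82.4 × (1 + 0.0729 × 13.4) / [13.4 × (0.488 × 4.38 − 0.0729) − 1] = 162.9 / 26.66 = 6.109 mg/L.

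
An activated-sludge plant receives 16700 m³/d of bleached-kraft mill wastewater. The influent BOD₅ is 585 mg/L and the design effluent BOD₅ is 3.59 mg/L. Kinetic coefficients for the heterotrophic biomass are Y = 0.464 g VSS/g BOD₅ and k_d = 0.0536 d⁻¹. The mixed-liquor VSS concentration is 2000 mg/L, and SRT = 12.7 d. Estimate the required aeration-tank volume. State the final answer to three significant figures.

Rearranging the biomass balance for a CMAS with decay, V = Y·Q·ΔS·θ_c / [X·(1+k_d θ_c)] = 0.464 × 16700 × (585 − 3.59) × 12.7 / [2000 × (1 + 0.0536 × 12.7)] = 5.72×10^7 / 3361 = 17021 m³.

V ≈ 17000 m³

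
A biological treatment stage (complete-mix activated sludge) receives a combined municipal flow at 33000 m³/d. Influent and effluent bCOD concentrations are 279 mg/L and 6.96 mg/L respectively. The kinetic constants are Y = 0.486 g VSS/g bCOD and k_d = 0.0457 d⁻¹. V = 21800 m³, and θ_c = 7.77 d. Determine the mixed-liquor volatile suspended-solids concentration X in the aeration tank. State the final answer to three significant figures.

X ≈ 1150 mg/L

From V·X·(1 + k_d·θ_c) = Y·Q·(S₀ − S)·θ_c: X = 0.486 × 33000 × (279 − 6.96) × 7.77 / [21800 × (1 + 0.0457 × 7.77)] = 1148 mg/L.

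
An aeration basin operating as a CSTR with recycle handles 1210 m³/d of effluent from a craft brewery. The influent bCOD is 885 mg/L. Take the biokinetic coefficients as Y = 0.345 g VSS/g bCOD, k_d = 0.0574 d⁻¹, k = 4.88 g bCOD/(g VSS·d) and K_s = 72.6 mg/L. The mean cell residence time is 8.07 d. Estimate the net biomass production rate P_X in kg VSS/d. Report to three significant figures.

P_X ≈ 250 kg VSS/d

From the Monod/SRT balance for a CMAS, S = K_s·(1+k_d θ_c)/[θ_c·(Y k − k_d) − 1] = 72.6 × (1 + 0.0574 × 8.07) / [8.07 × (0.345 × 4.88 − 0.0574) − 1] = 106.2 / 12.12 = 8.762 mg/L.
Observed yield with endogenous decay: Y_obs = Y / (1 + k_d·θ_c) = 0.345 / (1 + 0.0574 × 8.07) = 0.345 / 1.463 = 0.2358 g VSS/g bCOD.
Mass of bCOD removed per day: Q(S₀ − S) = 1210 × 876.2 g/m³ = 1060 kg/d.
Biomass produced: P_X = Y_obs·Q·ΔS = 0.2358 × 1060 ≈ 250.0 kg VSS/d.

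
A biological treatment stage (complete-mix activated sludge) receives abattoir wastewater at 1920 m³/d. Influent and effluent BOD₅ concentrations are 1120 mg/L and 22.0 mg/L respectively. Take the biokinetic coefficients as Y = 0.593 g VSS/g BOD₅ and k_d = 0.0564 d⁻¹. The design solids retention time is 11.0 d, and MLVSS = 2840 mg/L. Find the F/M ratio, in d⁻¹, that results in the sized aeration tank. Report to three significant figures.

Rearranging the biomass balance for a CMAS with decay, V = Y·Q·ΔS·θ_c / [X·(1+k_d θ_c)] = 0.593 × 1920 × (1120 − 22.0) × 11.0 / [2840 × (1 + 0.0564 × 11.0)] = 1.38×10^7 / 4602 = 2988 m³.
F/M = applied load / biomass = Q·S₀/(V·X) = 1920 × 1120 / (2988 × 2840) = 0.2534 d⁻¹.

F/M ≈ 0.253 d⁻¹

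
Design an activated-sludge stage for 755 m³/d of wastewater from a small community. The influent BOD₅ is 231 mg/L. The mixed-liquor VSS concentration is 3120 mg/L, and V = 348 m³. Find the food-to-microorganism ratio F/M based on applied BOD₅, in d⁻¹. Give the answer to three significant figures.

F/M = applied load / biomass = Q·S₀/(V·X) = 755 × 231 / (348.0 × 3120) = 0.1606 d⁻¹.

F/M ≈ 0.161 d⁻¹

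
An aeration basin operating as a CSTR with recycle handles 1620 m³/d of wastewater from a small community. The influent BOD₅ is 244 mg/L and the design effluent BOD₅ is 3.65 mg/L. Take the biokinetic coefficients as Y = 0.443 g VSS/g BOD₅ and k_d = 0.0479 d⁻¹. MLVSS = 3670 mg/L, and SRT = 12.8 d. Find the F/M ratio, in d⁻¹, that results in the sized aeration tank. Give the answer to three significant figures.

F/M ≈ 0.289 d⁻¹

Steady-state biomass mass balance: V·X·(1 + k_d·θ_c) = Y·Q·(S₀ − S)·θ_c, so V = 0.443 × 1620 × (244 − 3.65) × 12.8 / [3670 × (1 + 0.0479 × 12.8)] = 2.21×10^6 / 5920 = 372.9 m³.
Food-to-microorganism ratio F/M = Q S₀ / (V X) = 1620 × 244 / (372.9 × 3670) = 0.2888 d⁻¹.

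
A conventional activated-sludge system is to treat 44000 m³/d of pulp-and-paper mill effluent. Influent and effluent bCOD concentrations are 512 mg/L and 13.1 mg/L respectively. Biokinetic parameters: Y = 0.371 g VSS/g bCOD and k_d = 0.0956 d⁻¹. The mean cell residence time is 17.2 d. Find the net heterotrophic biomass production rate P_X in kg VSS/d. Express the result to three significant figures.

P_X ≈ 3080 kg VSS/d

Y_obs = Y / (1 + k_d θ_c) = 0.371 / (1 + 0.0956 × 17.2) = 0.371 / 2.644 = 0.1403.
Mass of bCOD removed per day: Q(S₀ − S) = 44000 × 498.9 g/m³ = 21952 kg/d.
Biomass produced: P_X = Y_obs·Q·ΔS = 0.1403 × 21952 ≈ 3080 kg VSS/d.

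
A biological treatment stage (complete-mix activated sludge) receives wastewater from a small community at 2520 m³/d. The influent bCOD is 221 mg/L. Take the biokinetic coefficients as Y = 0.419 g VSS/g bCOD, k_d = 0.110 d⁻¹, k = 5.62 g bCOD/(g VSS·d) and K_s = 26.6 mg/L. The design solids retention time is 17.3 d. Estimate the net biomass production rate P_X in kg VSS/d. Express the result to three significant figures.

P_X ≈ 79.6 kg VSS/d

Effluent substrate depends only on kinetics and SRT: S = K_s(1 + k_d θ_c) / [θ_c(Yk − k_d) − 1] = 26.6 × (1 + 0.110 × 17.3) / [17.3 × (0.419 × 5.62 − 0.110) − 1] = 77.22 / 37.83 = 2.041 mg/L.
Y_obs = Y / (1 + k_d θ_c) = 0.419 / (1 + 0.110 × 17.3) = 0.419 / 2.903 = 0.1443.
Mass of bCOD removed per day: Q(S₀ − S) = 2520 × 219.0 g/m³ = 551.8 kg/d.
P_X = Y_obs · Q(S₀ − S) = 0.1443 × 551.8 = 79.64 kg VSS/d.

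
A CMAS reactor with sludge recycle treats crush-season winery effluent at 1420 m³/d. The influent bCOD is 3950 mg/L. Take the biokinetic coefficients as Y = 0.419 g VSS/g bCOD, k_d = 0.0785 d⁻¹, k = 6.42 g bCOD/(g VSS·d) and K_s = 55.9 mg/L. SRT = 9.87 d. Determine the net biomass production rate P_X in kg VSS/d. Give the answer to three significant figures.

For a completely mixed reactor with recycle the Lawrence–McCarty relation gives S = K_s·(1 + k_d·θ_c) / [θ_c·(Y·k − k_d) − 1] = 55.9 × (1 + 0.0785 × 9.87) / [9.87 × (0.419 × 6.42 − 0.0785) − 1] = 99.21 / 24.78 = 4.004 mg/L.
Y_obs = Y / (1 + k_d θ_c) = 0.419 / (1 + 0.0785 × 9.87) = 0.419 / 1.775 = 0.2361.
Q·(S₀ − S) = 1420 × (3950 − 4.00) × 10⁻³ = 5603 kg/d removed.
Net biomass production P_X = Y_obs × Q·(S₀ − S) = 0.2361 × 5603 = 1323 kg VSS/d.

P_X ≈ 1320 kg VSS/d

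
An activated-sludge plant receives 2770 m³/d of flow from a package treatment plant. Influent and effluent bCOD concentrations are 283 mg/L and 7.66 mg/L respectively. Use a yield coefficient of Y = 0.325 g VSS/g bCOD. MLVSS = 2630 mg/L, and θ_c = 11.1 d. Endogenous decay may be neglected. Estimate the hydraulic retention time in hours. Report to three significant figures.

With k_d = 0 the design equation reduces to V = Y Q (S₀−S) θ_c / X = 0.325 × 2770 × (283 − 7.66) × 11.1 / 2630 = 1046 m³.
Hydraulic retention time τ = V/Q = 1046 / 2770 = 0.3777 d = 9.064 h.

τ ≈ 9.06 h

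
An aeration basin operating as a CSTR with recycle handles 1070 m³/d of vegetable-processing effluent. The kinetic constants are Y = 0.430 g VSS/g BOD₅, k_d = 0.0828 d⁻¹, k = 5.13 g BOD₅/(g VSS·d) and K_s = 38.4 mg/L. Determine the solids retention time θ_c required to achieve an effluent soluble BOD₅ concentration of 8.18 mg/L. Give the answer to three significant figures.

θ_c ≈ 3.28 d

Specific growth rate at S = 8.18 mg/L: μ = YkS/(K_s+S) = 0.430·5.13·8.18/(38.4+8.18) = 0.3874 d⁻¹.
1/θ_c = 0.3874 − 0.0828 = 0.3046 d⁻¹, so θ_c = 3.283 d.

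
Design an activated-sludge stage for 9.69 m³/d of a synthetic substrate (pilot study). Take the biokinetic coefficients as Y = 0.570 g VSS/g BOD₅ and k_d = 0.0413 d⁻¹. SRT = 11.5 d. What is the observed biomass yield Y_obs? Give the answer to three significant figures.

Y_obs = Y / (1 + k_d θ_c) = 0.570 / (1 + 0.0413 × 11.5) = 0.570 / 1.475 = 0.3865.

Y_obs ≈ 0.386 g VSS/g BOD₅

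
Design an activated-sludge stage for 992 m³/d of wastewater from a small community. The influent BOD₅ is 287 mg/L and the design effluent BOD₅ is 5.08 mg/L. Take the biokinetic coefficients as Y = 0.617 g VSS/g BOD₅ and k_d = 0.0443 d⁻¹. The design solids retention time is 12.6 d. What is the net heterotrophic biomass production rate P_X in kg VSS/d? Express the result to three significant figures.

The observed yield is Y_obs = Y/(1 + k_d·θ_c) = 0.617 / (1 + 0.0443 × 12.6) = 0.617 / 1.558 = 0.3960 g VSS per g BOD₅ removed.
Mass of BOD₅ removed per day: Q(S₀ − S) = 992 × 281.9 g/m³ = 279.7 kg/d.
Net biomass production P_X = Y_obs × Q·(S₀ − S) = 0.3960 × 279.7 = 110.7 kg VSS/d.

P_X ≈ 111 kg VSS/d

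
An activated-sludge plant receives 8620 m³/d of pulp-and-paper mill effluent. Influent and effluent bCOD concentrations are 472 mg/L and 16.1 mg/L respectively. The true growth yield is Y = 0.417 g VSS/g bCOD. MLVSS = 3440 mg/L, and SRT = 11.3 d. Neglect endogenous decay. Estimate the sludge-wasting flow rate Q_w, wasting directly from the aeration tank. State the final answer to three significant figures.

Q_w ≈ 476 m³/d

Biomass mass balance (decay neglected): V·X = Y·Q·(S₀ − S)·θ_c, so V = 0.417 × 8620 × (472 − 16.1) × 11.3 / 3440 = 5383 m³.
With mixed-liquor wasting, θ_c = V/Q_w, so Q_w = V/θ_c = 5383/11.3 = 476.4 m³/d.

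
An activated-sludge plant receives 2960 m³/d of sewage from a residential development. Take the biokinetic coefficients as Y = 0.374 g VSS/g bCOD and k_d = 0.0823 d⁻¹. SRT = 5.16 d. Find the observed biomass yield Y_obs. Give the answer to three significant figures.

The observed yield is Y_obs = Y/(1 + k_d·θ_c) = 0.374 / (1 + 0.0823 × 5.16) = 0.374 / 1.425 = 0.2625 g VSS per g bCOD removed.

Y_obs ≈ 0.263 g VSS/g bCOD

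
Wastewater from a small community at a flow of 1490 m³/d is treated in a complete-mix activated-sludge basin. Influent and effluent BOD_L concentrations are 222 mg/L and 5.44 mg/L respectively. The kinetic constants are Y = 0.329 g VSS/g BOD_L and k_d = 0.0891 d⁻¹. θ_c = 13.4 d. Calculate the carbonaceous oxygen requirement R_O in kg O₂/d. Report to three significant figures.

R_O ≈ 254 kg O₂/d

Y_obs = Y / (1 + k_d θ_c) = 0.329 / (1 + 0.0891 × 13.4) = 0.329 / 2.194 = 0.1500.
ΔS = 222 − 5.44 = 216.6 mg/L, so the substrate removal rate is 1490 × 216.6/1000 = 322.7 kg BOD_L/d.
Net sludge production P_X = 0.1500 × 322.7 = 48.39 kg VSS/d.
Carbonaceous O₂ demand = substrate oxidised − cell-mass equivalent = 322.7 − 1.42 × 48.39 = 254.0 kg O₂/d.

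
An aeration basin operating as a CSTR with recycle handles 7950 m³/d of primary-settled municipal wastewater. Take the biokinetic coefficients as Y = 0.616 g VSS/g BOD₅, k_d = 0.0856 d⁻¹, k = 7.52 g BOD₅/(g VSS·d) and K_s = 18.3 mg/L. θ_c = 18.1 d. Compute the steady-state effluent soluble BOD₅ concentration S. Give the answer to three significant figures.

For a completely mixed reactor with recycle the Lawrence–McCarty relation gives S = K_s·(1 + k_d·θ_c) / [θ_c·(Y·k − k_d) − 1] = 18.3 × (1 + 0.0856 × 18.1) / [18.1 × (0.616 × 7.52 − 0.0856) − 1] = 46.65 / 81.30 = 0.5739 mg/L.

S ≈ 0.574 mg/L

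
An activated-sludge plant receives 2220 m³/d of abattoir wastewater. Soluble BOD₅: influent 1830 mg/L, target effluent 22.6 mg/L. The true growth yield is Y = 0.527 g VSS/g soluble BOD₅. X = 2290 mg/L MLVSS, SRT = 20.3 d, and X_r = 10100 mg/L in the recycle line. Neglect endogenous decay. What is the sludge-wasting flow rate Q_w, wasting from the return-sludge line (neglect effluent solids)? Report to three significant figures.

Q_w ≈ 209 m³/d

With k_d = 0 the design equation reduces to V = Y Q (S₀−S) θ_c / X = 0.527 × 2220 × (1830 − 22.6) × 20.3 / 2290 = 18745 m³.
Wasting from the return line (neglecting effluent solids): Q_w = V·X / (θ_c·X_r) = 18745 × 2290 / (20.3 × 10100) = 209.4 m³/d.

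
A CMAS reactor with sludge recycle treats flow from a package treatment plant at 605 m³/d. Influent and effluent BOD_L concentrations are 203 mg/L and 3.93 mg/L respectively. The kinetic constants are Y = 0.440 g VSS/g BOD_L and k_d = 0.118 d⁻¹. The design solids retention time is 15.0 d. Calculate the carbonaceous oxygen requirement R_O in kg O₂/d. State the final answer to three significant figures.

Observed yield with endogenous decay: Y_obs = Y / (1 + k_d·θ_c) = 0.440 / (1 + 0.118 × 15.0) = 0.440 / 2.770 = 0.1588 g VSS/g BOD_L.
Mass of BOD_L removed per day: Q(S₀ − S) = 605 × 199.1 g/m³ = 120.4 kg/d.
Biomass synthesised: P_X = Y_obs × 120.4 = 19.13 kg VSS/d.
Carbonaceous O₂ demand = substrate oxidised − cell-mass equivalent = 120.4 − 1.42 × 19.13 = 93.27 kg O₂/d.

R_O ≈ 93.3 kg O₂/d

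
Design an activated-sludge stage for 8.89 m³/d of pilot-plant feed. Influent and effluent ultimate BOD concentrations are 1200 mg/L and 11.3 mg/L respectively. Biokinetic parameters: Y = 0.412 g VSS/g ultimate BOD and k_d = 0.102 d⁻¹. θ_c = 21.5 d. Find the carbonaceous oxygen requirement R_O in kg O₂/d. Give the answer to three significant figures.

Observed yield with endogenous decay: Y_obs = Y / (1 + k_d·θ_c) = 0.412 / (1 + 0.102 × 21.5) = 0.412 / 3.193 = 0.1290 g VSS/g ultimate BOD.
Q·(S₀ − S) = 8.89 × (1200 − 11.3) × 10⁻³ = 10.57 kg/d removed.
Biomass synthesised: P_X = Y_obs × 10.57 = 1.364 kg VSS/d.
R_O = Q·(S₀ − S) − 1.42·P_X = 10.57 − 1.42 × 1.364 = 8.631 kg O₂/d.

R_O ≈ 8.63 kg O₂/d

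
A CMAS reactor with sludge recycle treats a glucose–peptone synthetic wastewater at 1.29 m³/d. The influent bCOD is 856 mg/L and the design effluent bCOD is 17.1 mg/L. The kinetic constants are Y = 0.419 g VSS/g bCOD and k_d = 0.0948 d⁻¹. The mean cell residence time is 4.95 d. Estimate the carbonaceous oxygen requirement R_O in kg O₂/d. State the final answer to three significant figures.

R_O ≈ 0.644 kg O₂/d

Observed yield with endogenous decay: Y_obs = Y / (1 + k_d·θ_c) = 0.419 / (1 + 0.0948 × 4.95) = 0.419 / 1.469 = 0.2852 g VSS/g bCOD.
ΔS = 856 − 17.1 = 838.9 mg/L, so the substrate removal rate is 1.29 × 838.9/1000 = 1.082 kg bCOD/d.
Net sludge production P_X = 0.2852 × 1.082 = 0.3086 kg VSS/d.
R_O = Q·(S₀ − S) − 1.42·P_X = 1.082 − 1.42 × 0.3086 = 0.6439 kg O₂/d.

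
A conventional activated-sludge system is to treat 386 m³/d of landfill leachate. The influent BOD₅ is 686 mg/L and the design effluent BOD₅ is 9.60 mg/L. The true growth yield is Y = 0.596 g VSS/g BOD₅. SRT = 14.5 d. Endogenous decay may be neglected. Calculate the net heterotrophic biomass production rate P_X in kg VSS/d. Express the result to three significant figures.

No decay correction is needed, so Y_obs = Y = 0.596.
Substrate removed = Q·(S₀ − S) = 386 m³/d × (686 − 9.60) g/m³ = 2.61×10^5 g/d = 261.1 kg/d.
Biomass produced: P_X = Y_obs·Q·ΔS = 0.5960 × 261.1 ≈ 155.6 kg VSS/d.

P_X ≈ 156 kg VSS/d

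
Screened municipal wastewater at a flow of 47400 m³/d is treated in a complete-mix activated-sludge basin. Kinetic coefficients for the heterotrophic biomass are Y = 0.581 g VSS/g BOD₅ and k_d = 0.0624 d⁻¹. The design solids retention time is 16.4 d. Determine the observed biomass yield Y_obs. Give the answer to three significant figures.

Correct the yield for decay: Y_obs = Y/(1 + k_d θ_c) = 0.581 / (1 + 0.0624 × 16.4) = 0.581 / 2.023 = 0.2871.

Y_obs ≈ 0.287 g VSS/g BOD₅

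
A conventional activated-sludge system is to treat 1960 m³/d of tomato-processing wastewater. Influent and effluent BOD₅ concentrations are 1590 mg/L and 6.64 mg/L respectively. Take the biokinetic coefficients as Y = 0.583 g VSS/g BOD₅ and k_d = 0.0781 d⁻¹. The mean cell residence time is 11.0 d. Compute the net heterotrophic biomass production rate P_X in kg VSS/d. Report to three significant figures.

Y_obs = Y / (1 + k_d θ_c) = 0.583 / (1 + 0.0781 × 11.0) = 0.583 / 1.859 = 0.3136.
Substrate removed = Q·(S₀ − S) = 1960 m³/d × (1590 − 6.64) g/m³ = 3.1×10^6 g/d = 3103 kg/d.
Biomass produced: P_X = Y_obs·Q·ΔS = 0.3136 × 3103 ≈ 973.2 kg VSS/d.

P_X ≈ 973 kg VSS/d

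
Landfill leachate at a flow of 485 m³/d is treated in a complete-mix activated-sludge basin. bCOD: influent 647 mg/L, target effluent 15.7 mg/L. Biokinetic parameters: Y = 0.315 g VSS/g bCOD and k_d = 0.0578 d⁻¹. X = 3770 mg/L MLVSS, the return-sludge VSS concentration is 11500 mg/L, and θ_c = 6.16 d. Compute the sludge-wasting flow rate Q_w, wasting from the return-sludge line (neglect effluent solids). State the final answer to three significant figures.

Q_w ≈ 6.18 m³/d

Rearranging the biomass balance for a CMAS with decay, V = Y·Q·ΔS·θ_c / [X·(1+k_d θ_c)] = 0.315 × 485 × (647 − 15.7) × 6.16 / [3770 × (1 + 0.0578 × 6.16)] = 5.94×10^5 / 5112 = 116.2 m³.
Q_w = (V·X)/(θ_c X_r) = 116.2 × 3770 / (6.16 × 11500) = 6.185 m³/d.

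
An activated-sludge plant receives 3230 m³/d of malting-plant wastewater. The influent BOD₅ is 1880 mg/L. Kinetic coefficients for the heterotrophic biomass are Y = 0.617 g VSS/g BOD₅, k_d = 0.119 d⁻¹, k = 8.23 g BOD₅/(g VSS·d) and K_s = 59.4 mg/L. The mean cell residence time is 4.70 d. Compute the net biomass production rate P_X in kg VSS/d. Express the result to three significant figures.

P_X ≈ 2400 kg VSS/d

Effluent substrate depends only on kinetics and SRT: S = K_s(1 + k_d θ_c) / [θ_c(Yk − k_d) − 1] = 59.4 × (1 + 0.119 × 4.70) / [4.70 × (0.617 × 8.23 − 0.119) − 1] = 92.62 / 22.31 = 4.152 mg/L.
The observed yield is Y_obs = Y/(1 + k_d·θ_c) = 0.617 / (1 + 0.119 × 4.70) = 0.617 / 1.559 = 0.3957 g VSS per g BOD₅ removed.
ΔS = 1880 − 4.15 = 1876 mg/L, so the substrate removal rate is 3230 × 1876/1000 = 6059 kg BOD₅/d.
P_X = Y_obs · Q(S₀ − S) = 0.3957 × 6059 = 2397 kg VSS/d.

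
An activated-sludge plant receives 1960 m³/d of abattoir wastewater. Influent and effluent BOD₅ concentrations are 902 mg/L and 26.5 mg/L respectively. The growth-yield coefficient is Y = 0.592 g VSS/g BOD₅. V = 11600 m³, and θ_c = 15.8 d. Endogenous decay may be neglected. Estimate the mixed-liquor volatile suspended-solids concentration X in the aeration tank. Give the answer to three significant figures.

From V·X = Y·Q·(S₀ − S)·θ_c (decay neglected): X = 0.592 × 1960 × (902 − 26.5) × 15.8 / 11600 = 1384 mg/L.

X ≈ 1380 mg/L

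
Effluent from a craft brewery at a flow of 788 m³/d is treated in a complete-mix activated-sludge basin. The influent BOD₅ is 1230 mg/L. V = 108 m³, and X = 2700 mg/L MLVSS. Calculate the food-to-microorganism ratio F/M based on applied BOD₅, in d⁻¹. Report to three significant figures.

F/M ≈ 3.32 d⁻¹

Food-to-microorganism ratio F/M = Q S₀ / (V X) = 788 × 1230 / (108.0 × 2700) = 3.324 d⁻¹.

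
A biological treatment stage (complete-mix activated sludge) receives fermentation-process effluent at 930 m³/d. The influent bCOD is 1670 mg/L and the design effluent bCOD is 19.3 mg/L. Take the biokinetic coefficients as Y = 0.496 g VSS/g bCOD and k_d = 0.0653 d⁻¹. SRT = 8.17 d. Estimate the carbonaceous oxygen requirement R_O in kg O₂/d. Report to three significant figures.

R_O ≈ 830 kg O₂/d

The observed yield is Y_obs = Y/(1 + k_d·θ_c) = 0.496 / (1 + 0.0653 × 8.17) = 0.496 / 1.534 = 0.3234 g VSS per g bCOD removed.
Q·(S₀ − S) = 930 × (1670 − 19.3) × 10⁻³ = 1535 kg/d removed.
Biomass synthesised: P_X = Y_obs × 1535 = 496.5 kg VSS/d.
R_O = Q·ΔS − 1.42 P_X = 1535 − 705.1 = 830.1 kg O₂/d.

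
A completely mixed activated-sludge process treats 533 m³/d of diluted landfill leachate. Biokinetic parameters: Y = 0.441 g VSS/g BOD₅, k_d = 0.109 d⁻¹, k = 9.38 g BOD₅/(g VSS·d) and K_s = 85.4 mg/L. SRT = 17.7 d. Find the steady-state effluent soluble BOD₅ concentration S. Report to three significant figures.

S ≈ 3.56 mg/L

From the Monod/SRT balance for a CMAS, S = K_s·(1+k_d θ_c)/[θ_c·(Y k − k_d) − 1] = 85.4 × (1 + 0.109 × 17.7) / [17.7 × (0.441 × 9.38 − 0.109) − 1] = 250.2 / 70.29 = 3.559 mg/L.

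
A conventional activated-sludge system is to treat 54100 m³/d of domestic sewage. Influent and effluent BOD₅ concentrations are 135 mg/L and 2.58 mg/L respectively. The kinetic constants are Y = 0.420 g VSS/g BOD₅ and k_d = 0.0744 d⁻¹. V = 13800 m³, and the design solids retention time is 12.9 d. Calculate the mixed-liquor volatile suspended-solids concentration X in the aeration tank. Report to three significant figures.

Solving the biomass balance for X: X = Y Q (S₀−S) θ_c / [V (1+k_d θ_c)] = 0.420 × 54100 × (135 − 2.58) × 12.9 / [13800 × (1 + 0.0744 × 12.9)] = 1435 mg/L.

X ≈ 1440 mg/L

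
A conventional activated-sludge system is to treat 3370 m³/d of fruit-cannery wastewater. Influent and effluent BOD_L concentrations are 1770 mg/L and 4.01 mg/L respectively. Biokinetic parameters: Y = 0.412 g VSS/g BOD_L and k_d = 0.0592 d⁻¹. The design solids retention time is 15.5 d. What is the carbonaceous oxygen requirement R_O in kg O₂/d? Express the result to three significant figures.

Observed yield with endogenous decay: Y_obs = Y / (1 + k_d·θ_c) = 0.412 / (1 + 0.0592 × 15.5) = 0.412 / 1.918 = 0.2149 g VSS/g BOD_L.
Q·(S₀ − S) = 3370 × (1770 − 4.01) × 10⁻³ = 5951 kg/d removed.
Net sludge production P_X = 0.2149 × 5951 = 1279 kg VSS/d.
R_O = Q·ΔS − 1.42 P_X = 5951 − 1816 = 4136 kg O₂/d.

R_O ≈ 4140 kg O₂/d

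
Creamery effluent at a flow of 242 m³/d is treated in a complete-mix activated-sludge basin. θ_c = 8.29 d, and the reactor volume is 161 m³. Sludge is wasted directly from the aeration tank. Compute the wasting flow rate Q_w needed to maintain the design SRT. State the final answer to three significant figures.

Q_w ≈ 19.4 m³/d

For wasting at MLVSS concentration, Q_w = V/θ_c = 161.0/8.29 = 19.42 m³/d.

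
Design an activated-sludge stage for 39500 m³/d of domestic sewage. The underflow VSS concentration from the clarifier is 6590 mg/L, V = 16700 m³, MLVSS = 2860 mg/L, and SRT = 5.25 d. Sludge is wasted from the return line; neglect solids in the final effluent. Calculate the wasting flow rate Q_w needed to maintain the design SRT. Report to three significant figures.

Q_w ≈ 1380 m³/d

Q_w = (V·X)/(θ_c X_r) = 16700 × 2860 / (5.25 × 6590) = 1381 m³/d.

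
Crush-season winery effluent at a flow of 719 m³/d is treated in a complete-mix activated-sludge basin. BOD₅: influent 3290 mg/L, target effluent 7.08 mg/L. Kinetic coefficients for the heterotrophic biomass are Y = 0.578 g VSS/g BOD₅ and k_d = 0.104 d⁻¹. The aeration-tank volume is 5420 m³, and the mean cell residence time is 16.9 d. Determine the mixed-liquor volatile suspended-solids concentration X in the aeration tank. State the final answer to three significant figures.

From V·X·(1 + k_d·θ_c) = Y·Q·(S₀ − S)·θ_c: X = 0.578 × 719 × (3290 − 7.08) × 16.9 / [5420 × (1 + 0.104 × 16.9)] = 1543 mg/L.

X ≈ 1540 mg/L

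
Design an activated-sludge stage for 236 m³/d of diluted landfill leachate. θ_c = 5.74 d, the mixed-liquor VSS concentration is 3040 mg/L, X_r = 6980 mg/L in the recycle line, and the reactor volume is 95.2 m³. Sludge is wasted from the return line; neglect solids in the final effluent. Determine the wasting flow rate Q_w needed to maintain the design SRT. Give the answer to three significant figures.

Q_w ≈ 7.22 m³/d

θ_c = V·X/(Q_w·X_r) when wasting from the recycle, so Q_w = V·X/(θ_c·X_r) = 95.20 × 3040 / (5.74 × 6980) = 7.223 m³/d.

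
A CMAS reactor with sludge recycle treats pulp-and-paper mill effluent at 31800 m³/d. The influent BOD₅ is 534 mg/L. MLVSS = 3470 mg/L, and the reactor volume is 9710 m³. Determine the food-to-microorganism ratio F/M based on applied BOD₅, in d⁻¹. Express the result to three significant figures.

Food-to-microorganism ratio F/M = Q S₀ / (V X) = 31800 × 534 / (9710 × 3470) = 0.5040 d⁻¹.

F/M ≈ 0.504 d⁻¹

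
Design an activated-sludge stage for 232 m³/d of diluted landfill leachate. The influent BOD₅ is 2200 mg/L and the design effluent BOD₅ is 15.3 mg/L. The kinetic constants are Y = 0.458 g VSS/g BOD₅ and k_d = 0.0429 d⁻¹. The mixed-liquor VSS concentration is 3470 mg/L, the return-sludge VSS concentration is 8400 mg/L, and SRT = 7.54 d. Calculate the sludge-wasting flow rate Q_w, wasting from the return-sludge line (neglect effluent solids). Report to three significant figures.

Rearranging the biomass balance for a CMAS with decay, V = Y·Q·ΔS·θ_c / [X·(1+k_d θ_c)] = 0.458 × 232 × (2200 − 15.3) × 7.54 / [3470 × (1 + 0.0429 × 7.54)] = 1.75×10^6 / 4592 = 381.1 m³.
θ_c = V·X/(Q_w·X_r) when wasting from the recycle, so Q_w = V·X/(θ_c·X_r) = 381.1 × 3470 / (7.54 × 8400) = 20.88 m³/d.

Q_w ≈ 20.9 m³/d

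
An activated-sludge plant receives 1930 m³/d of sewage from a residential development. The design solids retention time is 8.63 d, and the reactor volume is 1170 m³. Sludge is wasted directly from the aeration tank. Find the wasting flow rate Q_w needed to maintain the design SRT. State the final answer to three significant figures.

Q_w ≈ 136 m³/d

With mixed-liquor wasting, θ_c = V/Q_w, so Q_w = V/θ_c = 1170/8.63 = 135.6 m³/d.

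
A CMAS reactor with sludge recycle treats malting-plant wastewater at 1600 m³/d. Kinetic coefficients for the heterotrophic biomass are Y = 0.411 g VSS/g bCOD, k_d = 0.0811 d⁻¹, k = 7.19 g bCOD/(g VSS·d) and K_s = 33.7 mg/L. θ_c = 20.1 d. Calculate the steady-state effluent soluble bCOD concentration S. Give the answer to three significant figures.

S ≈ 1.56 mg/L

Effluent substrate depends only on kinetics and SRT: S = K_s(1 + k_d θ_c) / [θ_c(Yk − k_d) − 1] = 33.7 × (1 + 0.0811 × 20.1) / [20.1 × (0.411 × 7.19 − 0.0811) − 1] = 88.63 / 56.77 = 1.561 mg/L.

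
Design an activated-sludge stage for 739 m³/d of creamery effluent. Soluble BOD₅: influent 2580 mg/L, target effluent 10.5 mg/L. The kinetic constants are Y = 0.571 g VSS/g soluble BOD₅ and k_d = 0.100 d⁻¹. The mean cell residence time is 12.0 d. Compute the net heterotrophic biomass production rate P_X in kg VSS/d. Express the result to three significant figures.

Observed yield with endogenous decay: Y_obs = Y / (1 + k_d·θ_c) = 0.571 / (1 + 0.100 × 12.0) = 0.571 / 2.200 = 0.2595 g VSS/g soluble BOD₅.
Mass of soluble BOD₅ removed per day: Q(S₀ − S) = 739 × 2570 g/m³ = 1899 kg/d.
P_X = Y_obs · Q(S₀ − S) = 0.2595 × 1899 = 492.8 kg VSS/d.

P_X ≈ 493 kg VSS/d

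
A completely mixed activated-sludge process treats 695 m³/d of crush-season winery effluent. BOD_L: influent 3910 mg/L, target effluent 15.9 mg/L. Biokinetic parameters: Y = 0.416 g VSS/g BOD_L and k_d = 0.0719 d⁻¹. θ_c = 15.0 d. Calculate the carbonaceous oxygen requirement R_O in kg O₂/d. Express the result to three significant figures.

Y_obs = Y / (1 + k_d θ_c) = 0.416 / (1 + 0.0719 × 15.0) = 0.416 / 2.079 = 0.2001.
ΔS = 3910 − 15.9 = 3894 mg/L, so the substrate removal rate is 695 × 3894/1000 = 2706 kg BOD_L/d.
Net sludge production P_X = 0.2001 × 2706 = 541.7 kg VSS/d.
R_O = Q·(S₀ − S) − 1.42·P_X = 2706 − 1.42 × 541.7 = 1937 kg O₂/d.

R_O ≈ 1940 kg O₂/d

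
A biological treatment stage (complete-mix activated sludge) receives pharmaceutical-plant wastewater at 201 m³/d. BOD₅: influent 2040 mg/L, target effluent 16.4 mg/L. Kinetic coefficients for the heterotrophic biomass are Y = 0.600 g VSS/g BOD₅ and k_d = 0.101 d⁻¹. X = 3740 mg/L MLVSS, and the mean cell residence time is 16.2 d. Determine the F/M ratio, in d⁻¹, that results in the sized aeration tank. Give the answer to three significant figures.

From the SRT design equation V = Y Q (S₀−S) θ_c / [X (1 + k_d θ_c)] = 0.600 × 201 × (2040 − 16.4) × 16.2 / [3740 × (1 + 0.101 × 16.2)] = 3.95×10^6 / 9859 = 401.0 m³.
F/M = applied load / biomass = Q·S₀/(V·X) = 201 × 2040 / (401.0 × 3740) = 0.2734 d⁻¹.

F/M ≈ 0.273 d⁻¹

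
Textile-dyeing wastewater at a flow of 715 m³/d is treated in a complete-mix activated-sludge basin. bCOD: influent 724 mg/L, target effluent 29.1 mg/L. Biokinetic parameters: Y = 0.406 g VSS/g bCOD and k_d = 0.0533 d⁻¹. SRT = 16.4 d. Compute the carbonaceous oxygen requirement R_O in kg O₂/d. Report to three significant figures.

Y_obs = Y / (1 + k_d θ_c) = 0.406 / (1 + 0.0533 × 16.4) = 0.406 / 1.874 = 0.2166.
Substrate removed = Q·(S₀ − S) = 715 m³/d × (724 − 29.1) g/m³ = 4.97×10^5 g/d = 496.9 kg/d.
Biomass synthesised: P_X = Y_obs × 496.9 = 107.6 kg VSS/d.
Carbonaceous O₂ demand = substrate oxidised − cell-mass equivalent = 496.9 − 1.42 × 107.6 = 344.0 kg O₂/d.

R_O ≈ 344 kg O₂/d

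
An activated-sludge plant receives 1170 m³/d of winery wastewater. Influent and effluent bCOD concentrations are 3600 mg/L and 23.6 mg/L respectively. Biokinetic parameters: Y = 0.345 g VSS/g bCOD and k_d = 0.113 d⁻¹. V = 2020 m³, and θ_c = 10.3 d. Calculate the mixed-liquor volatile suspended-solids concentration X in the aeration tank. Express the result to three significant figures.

Solving the biomass balance for X: X = Y Q (S₀−S) θ_c / [V (1+k_d θ_c)] = 0.345 × 1170 × (3600 − 23.6) × 10.3 / [2020 × (1 + 0.113 × 10.3)] = 3402 mg/L.

X ≈ 3400 mg/L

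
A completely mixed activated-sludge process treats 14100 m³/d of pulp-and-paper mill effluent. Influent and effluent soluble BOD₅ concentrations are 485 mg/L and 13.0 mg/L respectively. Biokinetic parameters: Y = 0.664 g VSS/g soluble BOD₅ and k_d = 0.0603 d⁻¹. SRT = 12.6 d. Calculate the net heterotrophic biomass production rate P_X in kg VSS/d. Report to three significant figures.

P_X ≈ 2510 kg VSS/d

The observed yield is Y_obs = Y/(1 + k_d·θ_c) = 0.664 / (1 + 0.0603 × 12.6) = 0.664 / 1.760 = 0.3773 g VSS per g soluble BOD₅ removed.
Q·(S₀ − S) = 14100 × (485 − 13.0) × 10⁻³ = 6655 kg/d removed.
P_X = Y_obs · Q(S₀ − S) = 0.3773 × 6655 = 2511 kg VSS/d.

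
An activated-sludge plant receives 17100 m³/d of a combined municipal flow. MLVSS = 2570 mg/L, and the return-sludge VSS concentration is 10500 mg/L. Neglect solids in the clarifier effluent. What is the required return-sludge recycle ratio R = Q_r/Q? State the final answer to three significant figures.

Solids balance on the clarifier gives (1+R)X = R·X_r, so R = X/(X_r − X) = 2570 / (10500 − 2570) = 0.3241.

R ≈ 0.324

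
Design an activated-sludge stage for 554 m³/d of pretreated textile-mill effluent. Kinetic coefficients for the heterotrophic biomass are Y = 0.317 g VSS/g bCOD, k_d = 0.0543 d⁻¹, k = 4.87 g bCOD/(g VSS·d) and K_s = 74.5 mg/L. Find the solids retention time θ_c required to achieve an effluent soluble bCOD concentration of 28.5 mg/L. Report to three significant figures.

θ_c ≈ 2.68 d

At the target effluent, Y k S/(K_s+S) = 0.317×4.87×28.5/103.0 = 0.4272 d⁻¹.
1/θ_c = 0.4272 − 0.0543 = 0.3729 d⁻¹, so θ_c = 2.682 d.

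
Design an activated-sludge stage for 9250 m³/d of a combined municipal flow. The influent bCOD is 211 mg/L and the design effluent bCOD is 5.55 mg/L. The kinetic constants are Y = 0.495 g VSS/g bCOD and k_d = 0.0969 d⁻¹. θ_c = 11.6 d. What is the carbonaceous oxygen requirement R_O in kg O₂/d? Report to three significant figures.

Correct the yield for decay: Y_obs = Y/(1 + k_d θ_c) = 0.495 / (1 + 0.0969 × 11.6) = 0.495 / 2.124 = 0.2330.
Substrate removed = Q·(S₀ − S) = 9250 m³/d × (211 − 5.55) g/m³ = 1.9×10^6 g/d = 1900 kg/d.
P_X = Y_obs·Q·(S₀ − S) = 0.2330 × 1900 = 442.9 kg VSS/d.
Carbonaceous O₂ demand = substrate oxidised − cell-mass equivalent = 1900 − 1.42 × 442.9 = 1272 kg O₂/d.

R_O ≈ 1270 kg O₂/d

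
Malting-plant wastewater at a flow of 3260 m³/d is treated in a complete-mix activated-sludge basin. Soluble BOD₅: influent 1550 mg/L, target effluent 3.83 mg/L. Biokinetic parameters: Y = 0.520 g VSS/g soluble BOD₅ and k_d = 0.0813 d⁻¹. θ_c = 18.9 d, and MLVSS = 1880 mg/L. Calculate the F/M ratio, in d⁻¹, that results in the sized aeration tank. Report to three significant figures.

F/M ≈ 0.259 d⁻¹

Steady-state biomass mass balance: V·X·(1 + k_d·θ_c) = Y·Q·(S₀ − S)·θ_c, so V = 0.520 × 3260 × (1550 − 3.83) × 18.9 / [1880 × (1 + 0.0813 × 18.9)] = 4.95×10^7 / 4769 = 10388 m³.
F/M = Q·S₀ / (V·X) = 3260 × 1550 / (10388 × 1880) = 0.2587 g soluble BOD₅·(g VSS·d)⁻¹.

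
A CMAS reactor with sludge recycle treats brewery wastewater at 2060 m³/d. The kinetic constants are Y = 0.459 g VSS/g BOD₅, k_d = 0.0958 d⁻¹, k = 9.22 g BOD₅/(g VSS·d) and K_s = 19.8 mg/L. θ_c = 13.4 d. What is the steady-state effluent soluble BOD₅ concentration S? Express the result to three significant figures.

S ≈ 0.831 mg/L

For a completely mixed reactor with recycle the Lawrence–McCarty relation gives S = K_s·(1 + k_d·θ_c) / [θ_c·(Y·k − k_d) − 1] = 19.8 × (1 + 0.0958 × 13.4) / [13.4 × (0.459 × 9.22 − 0.0958) − 1] = 45.22 / 54.42 = 0.8308 mg/L.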